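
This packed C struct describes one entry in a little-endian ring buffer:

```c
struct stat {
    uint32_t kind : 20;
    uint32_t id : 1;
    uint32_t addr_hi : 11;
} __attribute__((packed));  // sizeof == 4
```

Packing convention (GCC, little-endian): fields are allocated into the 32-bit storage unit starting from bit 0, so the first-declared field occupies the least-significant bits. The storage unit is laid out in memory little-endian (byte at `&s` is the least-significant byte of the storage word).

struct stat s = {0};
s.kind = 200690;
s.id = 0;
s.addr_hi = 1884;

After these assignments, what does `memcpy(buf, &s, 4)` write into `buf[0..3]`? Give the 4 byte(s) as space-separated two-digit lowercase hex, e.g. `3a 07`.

[0+:20] kind=200690 & 0xfffff = 0x30ff2; word=0x00030ff2
[20+:1] id=0 & 0x1 = 0x0; word=0x00030ff2
[21+:11] addr_hi=1884 & 0x7ff = 0x75c; word=0xeb830ff2
word = 0xeb830ff2 → little-endian bytes:
  [0]=0xf2  [1]=0x0f  [2]=0x83  [3]=0xeb

f2 0f 83 eb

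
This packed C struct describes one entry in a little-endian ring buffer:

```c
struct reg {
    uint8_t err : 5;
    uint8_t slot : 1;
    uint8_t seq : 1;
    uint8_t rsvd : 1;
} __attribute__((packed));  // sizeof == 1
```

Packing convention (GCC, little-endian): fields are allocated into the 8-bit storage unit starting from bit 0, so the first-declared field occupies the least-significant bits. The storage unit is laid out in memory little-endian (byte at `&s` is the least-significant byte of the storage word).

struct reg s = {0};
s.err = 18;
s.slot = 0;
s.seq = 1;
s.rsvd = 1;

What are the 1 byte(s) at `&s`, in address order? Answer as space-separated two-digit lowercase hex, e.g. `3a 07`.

d2

[0+:5] err=18 & 0x1f = 0x12; word=0x12
[5+:1] slot=0 & 0x1 = 0x0; word=0x12
[6+:1] seq=1 & 0x1 = 0x1; word=0x52
[7+:1] rsvd=1 & 0x1 = 0x1; word=0xd2
word = 0xd2 → little-endian bytes:
  [0]=0xd2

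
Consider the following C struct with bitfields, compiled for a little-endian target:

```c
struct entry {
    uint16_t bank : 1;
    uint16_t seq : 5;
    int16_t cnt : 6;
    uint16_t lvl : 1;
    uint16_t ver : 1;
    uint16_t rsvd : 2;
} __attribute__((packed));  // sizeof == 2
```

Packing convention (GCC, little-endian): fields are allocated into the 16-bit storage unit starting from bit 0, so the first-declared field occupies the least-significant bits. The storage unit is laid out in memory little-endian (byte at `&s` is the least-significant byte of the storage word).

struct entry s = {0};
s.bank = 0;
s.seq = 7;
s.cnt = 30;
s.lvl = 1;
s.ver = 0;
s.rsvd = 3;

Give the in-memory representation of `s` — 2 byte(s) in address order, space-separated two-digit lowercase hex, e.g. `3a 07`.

[0+:1] bank=0 & 0x1 = 0x0; word=0x0000
[1+:5] seq=7 & 0x1f = 0x7; word=0x000e
[6+:6] cnt=30 & 0x3f = 0x1e; word=0x078e
[12+:1] lvl=1 & 0x1 = 0x1; word=0x178e
[13+:1] ver=0 & 0x1 = 0x0; word=0x178e
[14+:2] rsvd=3 & 0x3 = 0x3; word=0xd78e
word = 0xd78e → little-endian bytes:
  [0]=0x8e  [1]=0xd7

8e d7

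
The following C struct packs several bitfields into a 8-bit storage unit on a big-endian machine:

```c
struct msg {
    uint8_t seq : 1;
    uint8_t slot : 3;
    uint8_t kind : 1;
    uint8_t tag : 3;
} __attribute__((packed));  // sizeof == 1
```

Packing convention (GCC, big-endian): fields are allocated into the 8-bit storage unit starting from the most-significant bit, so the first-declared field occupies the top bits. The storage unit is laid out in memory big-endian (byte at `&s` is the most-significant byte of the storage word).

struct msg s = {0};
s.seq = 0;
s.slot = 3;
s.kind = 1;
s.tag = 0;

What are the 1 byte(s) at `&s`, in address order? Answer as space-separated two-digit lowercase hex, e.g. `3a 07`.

seq:1 = 0 → 0x0 << 7 → word 0x00
slot:3 = 3 → 0x3 << 4 → word 0x30
kind:1 = 1 → 0x1 << 3 → word 0x38
tag:3 = 0 → 0x0 << 0 → word 0x38
word = 0x38 → big-endian bytes:
  [0]=0x38

38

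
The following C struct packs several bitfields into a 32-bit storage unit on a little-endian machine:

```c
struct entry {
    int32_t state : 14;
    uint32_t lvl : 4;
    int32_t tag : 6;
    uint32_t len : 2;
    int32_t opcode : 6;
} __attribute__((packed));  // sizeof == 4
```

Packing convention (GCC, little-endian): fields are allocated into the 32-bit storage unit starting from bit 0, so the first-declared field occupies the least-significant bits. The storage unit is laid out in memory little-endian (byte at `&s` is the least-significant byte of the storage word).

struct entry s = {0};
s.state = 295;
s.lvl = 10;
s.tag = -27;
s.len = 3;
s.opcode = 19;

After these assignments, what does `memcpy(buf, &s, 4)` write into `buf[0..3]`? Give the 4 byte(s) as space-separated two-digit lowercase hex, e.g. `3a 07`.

[0+:14] state=295 & 0x3fff = 0x127; word=0x00000127
[14+:4] lvl=10 & 0xf = 0xa; word=0x00028127
[18+:6] tag=-27 & 0x3f = 0x25; word=0x00968127
[24+:2] len=3 & 0x3 = 0x3; word=0x03968127
[26+:6] opcode=19 & 0x3f = 0x13; word=0x4f968127
word = 0x4f968127 → little-endian bytes:
  [0]=0x27  [1]=0x81  [2]=0x96  [3]=0x4f

27 81 96 4f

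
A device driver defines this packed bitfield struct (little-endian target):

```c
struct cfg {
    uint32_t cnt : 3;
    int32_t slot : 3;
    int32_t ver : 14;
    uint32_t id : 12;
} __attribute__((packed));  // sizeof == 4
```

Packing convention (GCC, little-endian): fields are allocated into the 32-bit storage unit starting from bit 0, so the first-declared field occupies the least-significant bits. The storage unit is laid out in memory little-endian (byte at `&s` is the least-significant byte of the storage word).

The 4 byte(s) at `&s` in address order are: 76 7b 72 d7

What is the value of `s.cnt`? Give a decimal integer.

[0]=0x76 [1]=0x7b [2]=0x72 [3]=0xd7 (little-endian) → word 0xd7727b76
cnt [0+:3] = (word>>0) & 0x7 = 6  ←
slot [3+:3] = (word>>3) & 0x7 = 6
ver [6+:14] = (word>>6) & 0x3fff = 2541
id [20+:12] = (word>>20) & 0xfff = 3447

6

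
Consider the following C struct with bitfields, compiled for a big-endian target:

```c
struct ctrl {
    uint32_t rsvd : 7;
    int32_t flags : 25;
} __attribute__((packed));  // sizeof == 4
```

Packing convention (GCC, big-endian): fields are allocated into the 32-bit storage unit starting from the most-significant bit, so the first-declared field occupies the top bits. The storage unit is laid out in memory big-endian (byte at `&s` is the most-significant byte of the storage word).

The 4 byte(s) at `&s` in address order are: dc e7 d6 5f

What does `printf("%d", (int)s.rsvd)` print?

[0]=0xdc [1]=0xe7 [2]=0xd6 [3]=0x5f (big-endian) → word 0xdce7d65f
rsvd [25+:7] = (word>>25) & 0x7f = 110  ←
flags [0+:25] = (word>>0) & 0x1ffffff = 15193695

110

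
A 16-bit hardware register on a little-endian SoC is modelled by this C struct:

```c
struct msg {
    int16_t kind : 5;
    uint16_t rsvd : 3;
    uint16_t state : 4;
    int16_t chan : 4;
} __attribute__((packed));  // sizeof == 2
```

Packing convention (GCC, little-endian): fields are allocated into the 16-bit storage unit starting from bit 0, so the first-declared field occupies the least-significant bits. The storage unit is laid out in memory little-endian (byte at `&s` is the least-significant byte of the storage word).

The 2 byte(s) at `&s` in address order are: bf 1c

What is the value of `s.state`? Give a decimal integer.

[0]=0xbf [1]=0x1c (little-endian) → word 0x1cbf
kind:5 @ bit 0 → (0x1cbf>>0)&0x1f = 0x1f
rsvd:3 @ bit 5 → (0x1cbf>>5)&0x7 = 0x5
state:4 @ bit 8 → (0x1cbf>>8)&0xf = 0xc  ←
chan:4 @ bit 12 → (0x1cbf>>12)&0xf = 0x1

12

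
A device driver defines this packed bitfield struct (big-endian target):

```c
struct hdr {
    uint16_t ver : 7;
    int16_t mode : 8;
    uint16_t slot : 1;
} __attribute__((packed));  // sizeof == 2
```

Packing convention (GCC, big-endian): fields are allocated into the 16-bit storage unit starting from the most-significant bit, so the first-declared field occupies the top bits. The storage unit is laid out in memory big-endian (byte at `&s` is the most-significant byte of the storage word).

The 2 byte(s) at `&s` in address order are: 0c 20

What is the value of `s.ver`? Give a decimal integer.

6

[0]=0x0c [1]=0x20 (big-endian) → word 0x0c20
ver:7 @ bit 9 → (0x0c20>>9)&0x7f = 0x6  ←
mode:8 @ bit 1 → (0x0c20>>1)&0xff = 0x10
slot:1 @ bit 0 → (0x0c20>>0)&0x1 = 0x0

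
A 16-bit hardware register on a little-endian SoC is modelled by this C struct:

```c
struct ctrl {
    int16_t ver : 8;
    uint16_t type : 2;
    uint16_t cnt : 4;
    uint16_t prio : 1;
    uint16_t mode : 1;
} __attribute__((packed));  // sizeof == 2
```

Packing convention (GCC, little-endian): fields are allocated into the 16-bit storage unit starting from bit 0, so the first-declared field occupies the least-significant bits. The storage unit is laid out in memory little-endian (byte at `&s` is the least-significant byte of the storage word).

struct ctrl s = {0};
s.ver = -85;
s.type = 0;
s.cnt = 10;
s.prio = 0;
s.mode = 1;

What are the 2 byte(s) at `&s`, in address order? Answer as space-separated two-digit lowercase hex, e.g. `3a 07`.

ver:8 = -85 → 0xab << 0 → word 0x00ab
type:2 = 0 → 0x0 << 8 → word 0x00ab
cnt:4 = 10 → 0xa << 10 → word 0x28ab
prio:1 = 0 → 0x0 << 14 → word 0x28ab
mode:1 = 1 → 0x1 << 15 → word 0xa8ab
word = 0xa8ab → little-endian bytes:
  [0]=0xab  [1]=0xa8

ab a8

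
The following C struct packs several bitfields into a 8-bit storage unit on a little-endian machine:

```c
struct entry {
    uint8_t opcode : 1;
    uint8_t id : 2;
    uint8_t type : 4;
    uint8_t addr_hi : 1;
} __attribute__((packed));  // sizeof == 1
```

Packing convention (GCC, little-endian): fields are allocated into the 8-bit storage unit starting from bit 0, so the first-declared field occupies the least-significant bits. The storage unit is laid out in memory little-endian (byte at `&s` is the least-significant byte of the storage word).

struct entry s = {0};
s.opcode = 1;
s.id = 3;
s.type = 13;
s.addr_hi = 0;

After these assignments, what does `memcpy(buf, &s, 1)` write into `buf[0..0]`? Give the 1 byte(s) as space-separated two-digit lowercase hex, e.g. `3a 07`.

6f

opcode (1b) val=1 bits=0x1 at bit 0: 0x01
id (2b) val=3 bits=0x3 at bit 1: 0x07
type (4b) val=13 bits=0xd at bit 3: 0x6f
addr_hi (1b) val=0 bits=0x0 at bit 7: 0x6f
word = 0x6f → little-endian bytes:
  [0]=0x6f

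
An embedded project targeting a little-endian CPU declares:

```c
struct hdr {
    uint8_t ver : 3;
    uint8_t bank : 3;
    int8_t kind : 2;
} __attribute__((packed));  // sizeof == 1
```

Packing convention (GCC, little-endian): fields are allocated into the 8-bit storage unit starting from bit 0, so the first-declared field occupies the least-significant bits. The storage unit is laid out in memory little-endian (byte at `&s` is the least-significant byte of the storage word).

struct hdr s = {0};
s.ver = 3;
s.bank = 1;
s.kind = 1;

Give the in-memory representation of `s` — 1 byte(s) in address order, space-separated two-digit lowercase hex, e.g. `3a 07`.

[0+:3] ver=3 & 0x7 = 0x3; word=0x03
[3+:3] bank=1 & 0x7 = 0x1; word=0x0b
[6+:2] kind=1 & 0x3 = 0x1; word=0x4b
word = 0x4b → little-endian bytes:
  [0]=0x4b

4b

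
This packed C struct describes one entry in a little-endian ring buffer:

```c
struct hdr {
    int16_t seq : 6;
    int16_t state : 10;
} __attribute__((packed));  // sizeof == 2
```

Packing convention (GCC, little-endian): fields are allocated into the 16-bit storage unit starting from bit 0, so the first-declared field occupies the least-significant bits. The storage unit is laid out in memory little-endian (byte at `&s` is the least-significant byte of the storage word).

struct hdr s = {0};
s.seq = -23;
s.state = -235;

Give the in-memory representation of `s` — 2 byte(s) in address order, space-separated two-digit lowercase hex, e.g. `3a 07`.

seq:6 = -23 → 0x29 << 0 → word 0x0029
state:10 = -235 → 0x315 << 6 → word 0xc569
word = 0xc569 → little-endian bytes:
  [0]=0x69  [1]=0xc5

69 c5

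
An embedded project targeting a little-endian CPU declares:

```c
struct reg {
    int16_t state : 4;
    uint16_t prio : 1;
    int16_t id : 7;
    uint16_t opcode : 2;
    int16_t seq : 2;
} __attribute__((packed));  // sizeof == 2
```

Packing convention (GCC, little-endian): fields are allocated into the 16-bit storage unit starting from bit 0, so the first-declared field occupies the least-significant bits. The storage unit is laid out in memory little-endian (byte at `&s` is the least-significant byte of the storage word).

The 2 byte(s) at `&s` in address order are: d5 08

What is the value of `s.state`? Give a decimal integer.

[0]=0xd5 [1]=0x08 (little-endian) → word 0x08d5
state:4 @ bit 0 → (0x08d5>>0)&0xf = 0x5  ←
prio:1 @ bit 4 → (0x08d5>>4)&0x1 = 0x1
id:7 @ bit 5 → (0x08d5>>5)&0x7f = 0x46
opcode:2 @ bit 12 → (0x08d5>>12)&0x3 = 0x0
seq:2 @ bit 14 → (0x08d5>>14)&0x3 = 0x0
state signed 4b, MSB=0: value = 5

5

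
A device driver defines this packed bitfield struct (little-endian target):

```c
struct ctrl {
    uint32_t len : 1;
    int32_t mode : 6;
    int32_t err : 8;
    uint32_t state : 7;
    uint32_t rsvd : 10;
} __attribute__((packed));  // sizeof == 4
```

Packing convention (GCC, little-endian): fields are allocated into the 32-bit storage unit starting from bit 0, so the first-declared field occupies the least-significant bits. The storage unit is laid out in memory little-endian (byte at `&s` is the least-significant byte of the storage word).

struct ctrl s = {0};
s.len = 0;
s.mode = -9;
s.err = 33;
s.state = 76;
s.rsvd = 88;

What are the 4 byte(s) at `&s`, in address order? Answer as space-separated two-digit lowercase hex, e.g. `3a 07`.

len (1b) val=0 bits=0x0 at bit 0: 0x00000000
mode (6b) val=-9 bits=0x37 at bit 1: 0x0000006e
err (8b) val=33 bits=0x21 at bit 7: 0x000010ee
state (7b) val=76 bits=0x4c at bit 15: 0x002610ee
rsvd (10b) val=88 bits=0x58 at bit 22: 0x162610ee
word = 0x162610ee → little-endian bytes:
  [0]=0xee  [1]=0x10  [2]=0x26  [3]=0x16

ee 10 26 16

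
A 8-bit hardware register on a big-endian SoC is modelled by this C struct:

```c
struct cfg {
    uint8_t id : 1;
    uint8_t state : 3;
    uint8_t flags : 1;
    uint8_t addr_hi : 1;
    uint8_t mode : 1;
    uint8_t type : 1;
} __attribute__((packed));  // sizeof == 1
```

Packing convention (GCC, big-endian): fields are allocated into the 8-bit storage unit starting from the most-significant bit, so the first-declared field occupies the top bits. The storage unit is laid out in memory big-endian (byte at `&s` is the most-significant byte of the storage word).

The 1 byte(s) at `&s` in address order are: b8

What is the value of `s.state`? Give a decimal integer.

3

[0]=0xb8 (big-endian) → word 0xb8
id [7+:1] = (word>>7) & 0x1 = 1
state [4+:3] = (word>>4) & 0x7 = 3  ←
flags [3+:1] = (word>>3) & 0x1 = 1
addr_hi [2+:1] = (word>>2) & 0x1 = 0
mode [1+:1] = (word>>1) & 0x1 = 0
type [0+:1] = (word>>0) & 0x1 = 0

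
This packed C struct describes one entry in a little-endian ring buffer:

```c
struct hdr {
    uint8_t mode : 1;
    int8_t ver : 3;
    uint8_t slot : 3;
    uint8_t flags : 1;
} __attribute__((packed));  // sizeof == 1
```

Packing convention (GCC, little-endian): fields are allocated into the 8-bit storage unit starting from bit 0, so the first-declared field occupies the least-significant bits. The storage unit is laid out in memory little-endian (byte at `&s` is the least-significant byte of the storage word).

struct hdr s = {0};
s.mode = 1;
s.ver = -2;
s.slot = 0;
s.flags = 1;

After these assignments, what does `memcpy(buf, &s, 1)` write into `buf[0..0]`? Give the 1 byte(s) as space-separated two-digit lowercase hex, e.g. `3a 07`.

8d

mode (1b) val=1 bits=0x1 at bit 0: 0x01
ver (3b) val=-2 bits=0x6 at bit 1: 0x0d
slot (3b) val=0 bits=0x0 at bit 4: 0x0d
flags (1b) val=1 bits=0x1 at bit 7: 0x8d
word = 0x8d → little-endian bytes:
  [0]=0x8d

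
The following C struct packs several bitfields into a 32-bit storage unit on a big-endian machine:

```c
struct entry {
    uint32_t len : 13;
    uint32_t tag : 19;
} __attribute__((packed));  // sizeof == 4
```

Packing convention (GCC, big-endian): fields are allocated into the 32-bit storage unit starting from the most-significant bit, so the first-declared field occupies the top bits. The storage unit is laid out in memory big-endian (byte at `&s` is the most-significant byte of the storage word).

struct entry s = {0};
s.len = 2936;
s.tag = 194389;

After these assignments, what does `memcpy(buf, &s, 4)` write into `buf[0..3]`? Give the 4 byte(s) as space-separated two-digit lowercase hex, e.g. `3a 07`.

5b c2 f7 55

len:13 = 2936 → 0xb78 << 19 → word 0x5bc00000
tag:19 = 194389 → 0x2f755 << 0 → word 0x5bc2f755
word = 0x5bc2f755 → big-endian bytes:
  [0]=0x5b  [1]=0xc2  [2]=0xf7  [3]=0x55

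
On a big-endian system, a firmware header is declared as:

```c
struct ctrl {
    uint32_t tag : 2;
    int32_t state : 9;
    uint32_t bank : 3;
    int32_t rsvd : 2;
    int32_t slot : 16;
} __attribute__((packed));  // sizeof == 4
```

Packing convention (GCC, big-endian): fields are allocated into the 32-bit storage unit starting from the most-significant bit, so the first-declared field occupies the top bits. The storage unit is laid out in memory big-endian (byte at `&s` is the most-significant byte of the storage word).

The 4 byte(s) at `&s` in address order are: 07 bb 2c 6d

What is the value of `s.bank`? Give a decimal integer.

[0]=0x07 [1]=0xbb [2]=0x2c [3]=0x6d (big-endian) → word 0x07bb2c6d
tag [30+:2] = (word>>30) & 0x3 = 0
state [21+:9] = (word>>21) & 0x1ff = 61
bank [18+:3] = (word>>18) & 0x7 = 6  ←
rsvd [16+:2] = (word>>16) & 0x3 = 3
slot [0+:16] = (word>>0) & 0xffff = 11373

6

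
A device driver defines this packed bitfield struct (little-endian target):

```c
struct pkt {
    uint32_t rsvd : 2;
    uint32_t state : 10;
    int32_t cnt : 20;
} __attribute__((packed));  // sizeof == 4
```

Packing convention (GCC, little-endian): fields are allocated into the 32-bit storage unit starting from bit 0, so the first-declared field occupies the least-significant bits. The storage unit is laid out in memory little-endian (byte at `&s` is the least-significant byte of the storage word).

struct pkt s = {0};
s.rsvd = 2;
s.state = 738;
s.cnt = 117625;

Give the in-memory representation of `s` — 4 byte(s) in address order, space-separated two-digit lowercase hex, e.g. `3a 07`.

8a 9b b7 1c

rsvd:2 = 2 → 0x2 << 0 → word 0x00000002
state:10 = 738 → 0x2e2 << 2 → word 0x00000b8a
cnt:20 = 117625 → 0x1cb79 << 12 → word 0x1cb79b8a
word = 0x1cb79b8a → little-endian bytes:
  [0]=0x8a  [1]=0x9b  [2]=0xb7  [3]=0x1c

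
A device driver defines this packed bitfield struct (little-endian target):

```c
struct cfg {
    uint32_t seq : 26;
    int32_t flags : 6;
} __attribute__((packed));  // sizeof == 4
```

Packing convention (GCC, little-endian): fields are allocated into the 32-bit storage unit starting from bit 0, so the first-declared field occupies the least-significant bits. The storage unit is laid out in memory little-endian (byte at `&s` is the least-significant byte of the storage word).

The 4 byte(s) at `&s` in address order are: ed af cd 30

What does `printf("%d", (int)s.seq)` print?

[0]=0xed [1]=0xaf [2]=0xcd [3]=0x30 (little-endian) → word 0x30cdafed
seq [0+:26] = (word>>0) & 0x3ffffff = 13479917  ←
flags [26+:6] = (word>>26) & 0x3f = 12

13479917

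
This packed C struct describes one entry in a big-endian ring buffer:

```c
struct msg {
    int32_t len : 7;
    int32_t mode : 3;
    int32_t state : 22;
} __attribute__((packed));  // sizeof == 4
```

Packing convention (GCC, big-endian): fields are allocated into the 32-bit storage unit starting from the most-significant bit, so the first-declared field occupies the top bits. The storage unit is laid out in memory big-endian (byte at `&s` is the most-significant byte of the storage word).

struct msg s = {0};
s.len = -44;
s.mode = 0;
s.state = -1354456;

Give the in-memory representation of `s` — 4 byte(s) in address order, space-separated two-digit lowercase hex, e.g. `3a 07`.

a8 2b 55 28

[25+:7] len=-44 & 0x7f = 0x54; word=0xa8000000
[22+:3] mode=0 & 0x7 = 0x0; word=0xa8000000
[0+:22] state=-1354456 & 0x3fffff = 0x2b5528; word=0xa82b5528
word = 0xa82b5528 → big-endian bytes:
  [0]=0xa8  [1]=0x2b  [2]=0x55  [3]=0x28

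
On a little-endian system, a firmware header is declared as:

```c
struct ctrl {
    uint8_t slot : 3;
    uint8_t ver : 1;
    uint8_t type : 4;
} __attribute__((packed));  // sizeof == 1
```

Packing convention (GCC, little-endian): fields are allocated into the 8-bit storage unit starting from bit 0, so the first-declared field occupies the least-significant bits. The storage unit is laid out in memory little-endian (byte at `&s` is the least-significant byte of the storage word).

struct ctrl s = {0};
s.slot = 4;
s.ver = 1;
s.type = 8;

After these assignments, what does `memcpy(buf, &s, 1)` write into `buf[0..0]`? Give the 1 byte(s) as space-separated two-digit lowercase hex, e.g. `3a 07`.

slot (3b) val=4 bits=0x4 at bit 0: 0x04
ver (1b) val=1 bits=0x1 at bit 3: 0x0c
type (4b) val=8 bits=0x8 at bit 4: 0x8c
word = 0x8c → little-endian bytes:
  [0]=0x8c

8c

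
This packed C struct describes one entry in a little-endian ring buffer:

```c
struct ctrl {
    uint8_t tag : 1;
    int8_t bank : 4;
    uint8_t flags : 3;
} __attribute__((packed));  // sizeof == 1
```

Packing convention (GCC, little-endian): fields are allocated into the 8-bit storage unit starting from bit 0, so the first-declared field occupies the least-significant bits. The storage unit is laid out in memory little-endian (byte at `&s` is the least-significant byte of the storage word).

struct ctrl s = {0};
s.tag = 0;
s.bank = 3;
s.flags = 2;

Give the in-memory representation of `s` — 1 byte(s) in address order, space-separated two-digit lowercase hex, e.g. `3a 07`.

46

tag:1 = 0 → 0x0 << 0 → word 0x00
bank:4 = 3 → 0x3 << 1 → word 0x06
flags:3 = 2 → 0x2 << 5 → word 0x46
word = 0x46 → little-endian bytes:
  [0]=0x46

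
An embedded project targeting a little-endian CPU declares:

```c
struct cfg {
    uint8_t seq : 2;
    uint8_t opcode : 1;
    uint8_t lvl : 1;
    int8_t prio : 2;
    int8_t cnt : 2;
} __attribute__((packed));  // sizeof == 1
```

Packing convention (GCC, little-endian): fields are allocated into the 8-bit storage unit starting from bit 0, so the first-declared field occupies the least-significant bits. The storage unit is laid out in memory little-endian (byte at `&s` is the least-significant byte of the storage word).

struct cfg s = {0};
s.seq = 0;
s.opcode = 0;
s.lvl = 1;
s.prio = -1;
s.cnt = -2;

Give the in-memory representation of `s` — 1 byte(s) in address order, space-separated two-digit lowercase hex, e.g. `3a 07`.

seq:2 = 0 → 0x0 << 0 → word 0x00
opcode:1 = 0 → 0x0 << 2 → word 0x00
lvl:1 = 1 → 0x1 << 3 → word 0x08
prio:2 = -1 → 0x3 << 4 → word 0x38
cnt:2 = -2 → 0x2 << 6 → word 0xb8
word = 0xb8 → little-endian bytes:
  [0]=0xb8

b8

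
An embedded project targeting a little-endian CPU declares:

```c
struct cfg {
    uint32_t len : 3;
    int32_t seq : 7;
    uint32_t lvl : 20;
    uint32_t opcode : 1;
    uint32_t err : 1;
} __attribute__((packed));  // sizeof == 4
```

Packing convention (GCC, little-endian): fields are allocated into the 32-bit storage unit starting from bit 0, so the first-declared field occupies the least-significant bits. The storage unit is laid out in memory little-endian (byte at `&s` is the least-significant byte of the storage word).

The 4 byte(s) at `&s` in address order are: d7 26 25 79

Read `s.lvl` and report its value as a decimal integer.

936265

[0]=0xd7 [1]=0x26 [2]=0x25 [3]=0x79 (little-endian) → word 0x792526d7
len [0+:3] = (word>>0) & 0x7 = 7
seq [3+:7] = (word>>3) & 0x7f = 90
lvl [10+:20] = (word>>10) & 0xfffff = 936265  ←
opcode [30+:1] = (word>>30) & 0x1 = 1
err [31+:1] = (word>>31) & 0x1 = 0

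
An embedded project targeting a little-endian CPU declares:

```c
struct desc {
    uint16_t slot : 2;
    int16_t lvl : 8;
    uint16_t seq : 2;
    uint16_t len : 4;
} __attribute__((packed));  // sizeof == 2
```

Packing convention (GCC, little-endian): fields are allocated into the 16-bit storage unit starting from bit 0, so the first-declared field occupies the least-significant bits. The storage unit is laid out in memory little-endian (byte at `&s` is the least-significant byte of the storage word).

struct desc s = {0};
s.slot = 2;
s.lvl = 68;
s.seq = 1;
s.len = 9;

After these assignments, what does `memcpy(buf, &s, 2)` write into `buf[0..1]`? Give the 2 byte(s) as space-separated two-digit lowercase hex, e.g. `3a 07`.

[0+:2] slot=2 & 0x3 = 0x2; word=0x0002
[2+:8] lvl=68 & 0xff = 0x44; word=0x0112
[10+:2] seq=1 & 0x3 = 0x1; word=0x0512
[12+:4] len=9 & 0xf = 0x9; word=0x9512
word = 0x9512 → little-endian bytes:
  [0]=0x12  [1]=0x95

12 95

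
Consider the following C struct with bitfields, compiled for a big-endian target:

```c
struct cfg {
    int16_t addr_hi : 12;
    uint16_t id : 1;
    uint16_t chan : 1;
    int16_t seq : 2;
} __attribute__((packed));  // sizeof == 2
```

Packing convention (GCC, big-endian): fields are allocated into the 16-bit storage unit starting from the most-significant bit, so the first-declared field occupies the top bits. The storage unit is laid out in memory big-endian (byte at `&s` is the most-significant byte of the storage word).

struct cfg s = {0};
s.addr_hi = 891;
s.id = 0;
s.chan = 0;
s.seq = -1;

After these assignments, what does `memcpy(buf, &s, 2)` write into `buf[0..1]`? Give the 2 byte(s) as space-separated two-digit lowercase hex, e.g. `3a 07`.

37 b3

[4+:12] addr_hi=891 & 0xfff = 0x37b; word=0x37b0
[3+:1] id=0 & 0x1 = 0x0; word=0x37b0
[2+:1] chan=0 & 0x1 = 0x0; word=0x37b0
[0+:2] seq=-1 & 0x3 = 0x3; word=0x37b3
word = 0x37b3 → big-endian bytes:
  [0]=0x37  [1]=0xb3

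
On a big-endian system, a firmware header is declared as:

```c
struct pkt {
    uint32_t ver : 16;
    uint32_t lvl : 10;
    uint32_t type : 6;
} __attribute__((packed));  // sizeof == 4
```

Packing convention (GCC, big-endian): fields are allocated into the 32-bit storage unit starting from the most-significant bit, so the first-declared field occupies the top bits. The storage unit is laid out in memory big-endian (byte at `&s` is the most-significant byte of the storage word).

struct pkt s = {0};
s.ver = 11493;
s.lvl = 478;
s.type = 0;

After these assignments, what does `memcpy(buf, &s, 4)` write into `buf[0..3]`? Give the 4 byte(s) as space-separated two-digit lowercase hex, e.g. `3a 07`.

2c e5 77 80

ver:16 = 11493 → 0x2ce5 << 16 → word 0x2ce50000
lvl:10 = 478 → 0x1de << 6 → word 0x2ce57780
type:6 = 0 → 0x0 << 0 → word 0x2ce57780
word = 0x2ce57780 → big-endian bytes:
  [0]=0x2c  [1]=0xe5  [2]=0x77  [3]=0x80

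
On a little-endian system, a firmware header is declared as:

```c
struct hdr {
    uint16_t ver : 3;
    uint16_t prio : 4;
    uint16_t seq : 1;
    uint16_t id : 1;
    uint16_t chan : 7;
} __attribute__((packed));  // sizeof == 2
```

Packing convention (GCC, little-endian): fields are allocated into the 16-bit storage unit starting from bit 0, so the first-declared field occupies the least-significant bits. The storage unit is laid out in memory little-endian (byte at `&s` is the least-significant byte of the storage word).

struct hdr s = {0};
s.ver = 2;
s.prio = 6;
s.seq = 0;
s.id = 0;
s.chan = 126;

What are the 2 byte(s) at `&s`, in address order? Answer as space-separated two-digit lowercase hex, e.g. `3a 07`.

32 fc

ver (3b) val=2 bits=0x2 at bit 0: 0x0002
prio (4b) val=6 bits=0x6 at bit 3: 0x0032
seq (1b) val=0 bits=0x0 at bit 7: 0x0032
id (1b) val=0 bits=0x0 at bit 8: 0x0032
chan (7b) val=126 bits=0x7e at bit 9: 0xfc32
word = 0xfc32 → little-endian bytes:
  [0]=0x32  [1]=0xfc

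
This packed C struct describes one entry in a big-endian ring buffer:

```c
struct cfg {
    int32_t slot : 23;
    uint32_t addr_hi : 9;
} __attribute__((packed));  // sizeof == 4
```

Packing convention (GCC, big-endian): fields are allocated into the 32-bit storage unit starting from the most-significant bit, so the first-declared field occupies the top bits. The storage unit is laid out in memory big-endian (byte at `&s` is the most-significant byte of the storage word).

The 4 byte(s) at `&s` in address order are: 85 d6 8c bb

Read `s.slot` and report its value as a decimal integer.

-4003002

[0]=0x85 [1]=0xd6 [2]=0x8c [3]=0xbb (big-endian) → word 0x85d68cbb
slot [9+:23] = (word>>9) & 0x7fffff = 4385606  ←
addr_hi [0+:9] = (word>>0) & 0x1ff = 187
slot signed 23b, MSB=1: 4385606 - 8388608 = -4003002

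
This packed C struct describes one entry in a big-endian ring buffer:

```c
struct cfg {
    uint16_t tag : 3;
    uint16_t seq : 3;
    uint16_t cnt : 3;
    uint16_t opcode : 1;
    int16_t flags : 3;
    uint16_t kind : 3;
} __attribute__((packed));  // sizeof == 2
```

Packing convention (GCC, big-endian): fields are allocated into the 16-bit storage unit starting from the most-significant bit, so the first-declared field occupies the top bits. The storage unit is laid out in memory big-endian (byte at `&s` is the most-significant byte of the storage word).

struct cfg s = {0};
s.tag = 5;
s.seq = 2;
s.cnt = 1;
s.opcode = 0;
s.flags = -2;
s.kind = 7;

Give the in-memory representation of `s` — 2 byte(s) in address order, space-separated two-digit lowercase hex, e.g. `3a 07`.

tag:3 = 5 → 0x5 << 13 → word 0xa000
seq:3 = 2 → 0x2 << 10 → word 0xa800
cnt:3 = 1 → 0x1 << 7 → word 0xa880
opcode:1 = 0 → 0x0 << 6 → word 0xa880
flags:3 = -2 → 0x6 << 3 → word 0xa8b0
kind:3 = 7 → 0x7 << 0 → word 0xa8b7
word = 0xa8b7 → big-endian bytes:
  [0]=0xa8  [1]=0xb7

a8 b7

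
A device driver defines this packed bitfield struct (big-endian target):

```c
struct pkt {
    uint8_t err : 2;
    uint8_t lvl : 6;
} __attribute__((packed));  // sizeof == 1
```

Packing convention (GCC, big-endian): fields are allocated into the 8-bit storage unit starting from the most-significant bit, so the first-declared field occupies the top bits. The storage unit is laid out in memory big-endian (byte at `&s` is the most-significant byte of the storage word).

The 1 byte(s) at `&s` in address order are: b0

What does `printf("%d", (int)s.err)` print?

2

[0]=0xb0 (big-endian) → word 0xb0
err:2 @ bit 6 → (0xb0>>6)&0x3 = 0x2  ←
lvl:6 @ bit 0 → (0xb0>>0)&0x3f = 0x30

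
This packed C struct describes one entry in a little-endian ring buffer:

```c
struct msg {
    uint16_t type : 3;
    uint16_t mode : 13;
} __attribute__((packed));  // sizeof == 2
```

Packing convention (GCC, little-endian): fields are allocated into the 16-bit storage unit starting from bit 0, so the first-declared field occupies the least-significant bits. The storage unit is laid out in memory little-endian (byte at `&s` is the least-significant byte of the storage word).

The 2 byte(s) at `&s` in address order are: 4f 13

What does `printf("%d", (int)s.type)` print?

7

[0]=0x4f [1]=0x13 (little-endian) → word 0x134f
type:3 @ bit 0 → (0x134f>>0)&0x7 = 0x7  ←
mode:13 @ bit 3 → (0x134f>>3)&0x1fff = 0x269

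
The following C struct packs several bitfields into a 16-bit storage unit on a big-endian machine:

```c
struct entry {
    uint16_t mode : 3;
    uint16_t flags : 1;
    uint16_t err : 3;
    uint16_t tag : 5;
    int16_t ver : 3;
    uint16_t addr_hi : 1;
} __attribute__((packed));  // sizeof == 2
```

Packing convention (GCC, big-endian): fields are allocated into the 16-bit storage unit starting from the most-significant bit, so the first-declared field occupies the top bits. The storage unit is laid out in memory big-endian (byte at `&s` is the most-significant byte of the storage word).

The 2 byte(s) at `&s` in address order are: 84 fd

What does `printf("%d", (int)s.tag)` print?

[0]=0x84 [1]=0xfd (big-endian) → word 0x84fd
mode [13+:3] = (word>>13) & 0x7 = 4
flags [12+:1] = (word>>12) & 0x1 = 0
err [9+:3] = (word>>9) & 0x7 = 2
tag [4+:5] = (word>>4) & 0x1f = 15  ←
ver [1+:3] = (word>>1) & 0x7 = 6
addr_hi [0+:1] = (word>>0) & 0x1 = 1

15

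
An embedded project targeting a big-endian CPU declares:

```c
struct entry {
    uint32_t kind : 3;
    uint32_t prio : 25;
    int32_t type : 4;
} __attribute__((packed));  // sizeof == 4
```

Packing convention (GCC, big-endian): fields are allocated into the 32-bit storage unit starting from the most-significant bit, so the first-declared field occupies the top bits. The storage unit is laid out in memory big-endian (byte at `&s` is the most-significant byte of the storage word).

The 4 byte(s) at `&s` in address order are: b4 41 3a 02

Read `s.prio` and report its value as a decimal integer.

[0]=0xb4 [1]=0x41 [2]=0x3a [3]=0x02 (big-endian) → word 0xb4413a02
kind [29+:3] = (word>>29) & 0x7 = 5
prio [4+:25] = (word>>4) & 0x1ffffff = 21238688  ←
type [0+:4] = (word>>0) & 0xf = 2

21238688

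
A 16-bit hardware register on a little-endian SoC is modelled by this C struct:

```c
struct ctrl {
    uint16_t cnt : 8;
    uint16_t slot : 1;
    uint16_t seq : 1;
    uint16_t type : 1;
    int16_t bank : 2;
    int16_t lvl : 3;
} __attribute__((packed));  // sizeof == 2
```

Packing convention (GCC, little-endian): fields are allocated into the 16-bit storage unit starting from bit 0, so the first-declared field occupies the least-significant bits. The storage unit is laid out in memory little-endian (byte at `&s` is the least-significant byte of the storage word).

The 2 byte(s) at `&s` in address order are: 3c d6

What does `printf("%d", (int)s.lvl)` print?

-2

[0]=0x3c [1]=0xd6 (little-endian) → word 0xd63c
cnt [0+:8] = (word>>0) & 0xff = 60
slot [8+:1] = (word>>8) & 0x1 = 0
seq [9+:1] = (word>>9) & 0x1 = 1
type [10+:1] = (word>>10) & 0x1 = 1
bank [11+:2] = (word>>11) & 0x3 = 2
lvl [13+:3] = (word>>13) & 0x7 = 6  ←
lvl signed 3b, MSB=1: 6 - 8 = -2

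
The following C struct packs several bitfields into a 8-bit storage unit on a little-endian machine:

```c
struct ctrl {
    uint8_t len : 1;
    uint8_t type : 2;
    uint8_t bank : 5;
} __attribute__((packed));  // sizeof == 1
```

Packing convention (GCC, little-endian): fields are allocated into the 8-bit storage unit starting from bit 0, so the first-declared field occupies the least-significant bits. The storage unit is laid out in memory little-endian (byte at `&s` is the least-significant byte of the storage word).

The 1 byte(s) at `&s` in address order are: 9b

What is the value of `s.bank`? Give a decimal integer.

[0]=0x9b (little-endian) → word 0x9b
len [0+:1] = (word>>0) & 0x1 = 1
type [1+:2] = (word>>1) & 0x3 = 1
bank [3+:5] = (word>>3) & 0x1f = 19  ←

19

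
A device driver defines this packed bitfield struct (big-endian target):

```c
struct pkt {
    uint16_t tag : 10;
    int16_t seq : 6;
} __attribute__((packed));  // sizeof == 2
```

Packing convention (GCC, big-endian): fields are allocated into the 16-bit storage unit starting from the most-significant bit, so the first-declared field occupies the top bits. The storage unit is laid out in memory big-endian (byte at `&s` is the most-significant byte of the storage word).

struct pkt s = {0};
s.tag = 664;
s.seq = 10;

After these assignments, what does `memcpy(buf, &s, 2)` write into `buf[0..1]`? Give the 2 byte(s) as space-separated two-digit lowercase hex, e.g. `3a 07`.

tag:10 = 664 → 0x298 << 6 → word 0xa600
seq:6 = 10 → 0xa << 0 → word 0xa60a
word = 0xa60a → big-endian bytes:
  [0]=0xa6  [1]=0x0a

a6 0a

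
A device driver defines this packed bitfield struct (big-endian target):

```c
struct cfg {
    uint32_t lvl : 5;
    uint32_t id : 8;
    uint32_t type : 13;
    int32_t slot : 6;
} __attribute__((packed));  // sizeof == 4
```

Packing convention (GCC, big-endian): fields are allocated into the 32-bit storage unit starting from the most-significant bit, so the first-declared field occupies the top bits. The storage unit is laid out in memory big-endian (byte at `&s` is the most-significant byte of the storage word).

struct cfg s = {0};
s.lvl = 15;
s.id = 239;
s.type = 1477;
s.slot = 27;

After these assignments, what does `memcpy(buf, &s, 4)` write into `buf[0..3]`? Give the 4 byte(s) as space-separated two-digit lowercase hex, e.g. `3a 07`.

7f 79 71 5b

lvl:5 = 15 → 0xf << 27 → word 0x78000000
id:8 = 239 → 0xef << 19 → word 0x7f780000
type:13 = 1477 → 0x5c5 << 6 → word 0x7f797140
slot:6 = 27 → 0x1b << 0 → word 0x7f79715b
word = 0x7f79715b → big-endian bytes:
  [0]=0x7f  [1]=0x79  [2]=0x71  [3]=0x5b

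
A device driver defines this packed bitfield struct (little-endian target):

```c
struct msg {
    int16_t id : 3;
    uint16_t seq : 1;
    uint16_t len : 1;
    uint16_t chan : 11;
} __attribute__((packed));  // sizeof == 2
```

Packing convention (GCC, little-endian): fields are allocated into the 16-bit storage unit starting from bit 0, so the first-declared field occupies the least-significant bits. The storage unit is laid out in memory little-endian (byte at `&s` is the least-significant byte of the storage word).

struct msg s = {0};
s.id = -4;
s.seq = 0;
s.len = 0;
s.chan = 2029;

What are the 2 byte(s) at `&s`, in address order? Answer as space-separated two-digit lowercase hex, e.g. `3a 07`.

a4 fd

id (3b) val=-4 bits=0x4 at bit 0: 0x0004
seq (1b) val=0 bits=0x0 at bit 3: 0x0004
len (1b) val=0 bits=0x0 at bit 4: 0x0004
chan (11b) val=2029 bits=0x7ed at bit 5: 0xfda4
word = 0xfda4 → little-endian bytes:
  [0]=0xa4  [1]=0xfd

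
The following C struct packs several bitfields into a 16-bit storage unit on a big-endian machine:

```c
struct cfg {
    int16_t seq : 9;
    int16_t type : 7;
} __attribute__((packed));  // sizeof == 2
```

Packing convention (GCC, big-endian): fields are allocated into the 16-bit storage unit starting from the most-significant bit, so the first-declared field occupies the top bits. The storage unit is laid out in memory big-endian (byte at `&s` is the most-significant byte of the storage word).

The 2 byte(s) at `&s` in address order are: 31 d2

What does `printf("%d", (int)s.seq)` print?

[0]=0x31 [1]=0xd2 (big-endian) → word 0x31d2
seq:9 @ bit 7 → (0x31d2>>7)&0x1ff = 0x63  ←
type:7 @ bit 0 → (0x31d2>>0)&0x7f = 0x52
seq signed 9b, MSB=0: value = 99

99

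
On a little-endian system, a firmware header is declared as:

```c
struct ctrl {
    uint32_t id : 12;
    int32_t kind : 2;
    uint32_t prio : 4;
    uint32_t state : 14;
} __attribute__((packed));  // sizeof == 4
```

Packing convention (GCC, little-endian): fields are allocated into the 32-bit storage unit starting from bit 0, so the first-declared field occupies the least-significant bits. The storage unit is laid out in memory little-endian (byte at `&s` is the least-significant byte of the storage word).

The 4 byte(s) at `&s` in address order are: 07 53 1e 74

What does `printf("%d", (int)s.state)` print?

[0]=0x07 [1]=0x53 [2]=0x1e [3]=0x74 (little-endian) → word 0x741e5307
id [0+:12] = (word>>0) & 0xfff = 775
kind [12+:2] = (word>>12) & 0x3 = 1
prio [14+:4] = (word>>14) & 0xf = 9
state [18+:14] = (word>>18) & 0x3fff = 7431  ←

7431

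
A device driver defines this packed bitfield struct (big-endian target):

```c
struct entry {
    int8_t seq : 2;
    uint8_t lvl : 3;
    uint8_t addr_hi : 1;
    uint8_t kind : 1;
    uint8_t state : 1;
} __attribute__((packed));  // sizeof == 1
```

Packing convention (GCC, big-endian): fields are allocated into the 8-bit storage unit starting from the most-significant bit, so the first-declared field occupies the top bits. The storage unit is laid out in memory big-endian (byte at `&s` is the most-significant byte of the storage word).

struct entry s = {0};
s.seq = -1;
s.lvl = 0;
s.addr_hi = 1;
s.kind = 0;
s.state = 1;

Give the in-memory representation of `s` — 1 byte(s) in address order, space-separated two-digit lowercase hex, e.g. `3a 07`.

c5

[6+:2] seq=-1 & 0x3 = 0x3; word=0xc0
[3+:3] lvl=0 & 0x7 = 0x0; word=0xc0
[2+:1] addr_hi=1 & 0x1 = 0x1; word=0xc4
[1+:1] kind=0 & 0x1 = 0x0; word=0xc4
[0+:1] state=1 & 0x1 = 0x1; word=0xc5
word = 0xc5 → big-endian bytes:
  [0]=0xc5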